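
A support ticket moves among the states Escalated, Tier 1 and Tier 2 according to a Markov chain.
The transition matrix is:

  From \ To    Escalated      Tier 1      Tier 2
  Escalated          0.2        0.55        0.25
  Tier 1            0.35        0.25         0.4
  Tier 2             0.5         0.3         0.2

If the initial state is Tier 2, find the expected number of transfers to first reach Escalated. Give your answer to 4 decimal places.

Let t(s) be the expected number of transfers to first reach Escalated from state s, with t(Escalated) = 0. Conditioning on the first transfer:
t(Tier 1) = 1 + 0.25·t(Tier 1) + 0.4·t(Tier 2)
t(Tier 2) = 1 + 0.3·t(Tier 1) + 0.2·t(Tier 2)
Solving: t(Tier 1) = 2.5000, t(Tier 2) = 2.1875.
Expected transfers from Tier 2 to Escalated: 2.1875.

2.1875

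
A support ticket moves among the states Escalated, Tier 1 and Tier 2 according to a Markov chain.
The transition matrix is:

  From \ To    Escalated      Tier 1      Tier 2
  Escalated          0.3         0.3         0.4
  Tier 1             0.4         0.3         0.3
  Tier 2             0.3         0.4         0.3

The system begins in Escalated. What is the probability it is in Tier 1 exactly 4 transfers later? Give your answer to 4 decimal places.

Propagate the distribution vector 4 transfers from Escalated.
After 0 transfers: (1.0000, 0.0000, 0.0000)
After 1 transfer: (0.3000, 0.3000, 0.4000)
After 2 transfers: (0.3300, 0.3400, 0.3300)
After 3 transfers: (0.3340, 0.3330, 0.3330)
After 4 transfers: (0.3333, 0.3333, 0.3334)
P(in Tier 1 after 4 transfers) = 0.3333

0.3333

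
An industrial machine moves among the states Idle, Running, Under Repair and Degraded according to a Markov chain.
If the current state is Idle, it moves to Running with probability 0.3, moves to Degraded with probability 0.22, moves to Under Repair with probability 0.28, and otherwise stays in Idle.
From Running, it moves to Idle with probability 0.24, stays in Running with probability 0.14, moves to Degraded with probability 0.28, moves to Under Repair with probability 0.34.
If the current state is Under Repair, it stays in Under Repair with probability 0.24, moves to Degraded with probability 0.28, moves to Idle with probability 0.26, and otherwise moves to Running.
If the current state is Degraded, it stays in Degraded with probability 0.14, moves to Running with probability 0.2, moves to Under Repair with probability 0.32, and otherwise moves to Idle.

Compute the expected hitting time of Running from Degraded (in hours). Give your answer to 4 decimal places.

4.2820

Let t(s) be the expected number of hours to first reach Running from state s, with t(Running) = 0. Conditioning on the first hour:
t(Idle) = 1 + 0.2·t(Idle) + 0.28·t(Under Repair) + 0.22·t(Degraded)
t(Under Repair) = 1 + 0.26·t(Idle) + 0.24·t(Under Repair) + 0.28·t(Degraded)
t(Degraded) = 1 + 0.34·t(Idle) + 0.32·t(Under Repair) + 0.14·t(Degraded)
Solving: t(Idle) = 3.9082, t(Under Repair) = 4.2304, t(Degraded) = 4.2820.
Expected hours from Degraded to Running: 4.2820.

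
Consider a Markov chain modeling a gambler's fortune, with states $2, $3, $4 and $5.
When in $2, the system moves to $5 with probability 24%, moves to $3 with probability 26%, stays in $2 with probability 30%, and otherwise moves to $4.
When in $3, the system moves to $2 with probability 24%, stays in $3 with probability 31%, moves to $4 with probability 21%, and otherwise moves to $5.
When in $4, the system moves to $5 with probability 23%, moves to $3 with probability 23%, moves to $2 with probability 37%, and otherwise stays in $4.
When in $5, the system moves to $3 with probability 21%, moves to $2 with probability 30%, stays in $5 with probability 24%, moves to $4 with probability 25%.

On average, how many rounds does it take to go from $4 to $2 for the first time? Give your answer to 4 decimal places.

Let t(s) be the expected number of rounds to first reach $2 from state s, with t($2) = 0. Conditioning on the first round:
t($3) = 1 + 0.31·t($3) + 0.21·t($4) + 0.24·t($5)
t($4) = 1 + 0.23·t($3) + 0.17·t($4) + 0.23·t($5)
t($5) = 1 + 0.21·t($3) + 0.25·t($4) + 0.24·t($5)
Solving: t($3) = 3.5497, t($4) = 3.1082, t($5) = 3.3191.
Expected rounds from $4 to $2: 3.1082.

3.1082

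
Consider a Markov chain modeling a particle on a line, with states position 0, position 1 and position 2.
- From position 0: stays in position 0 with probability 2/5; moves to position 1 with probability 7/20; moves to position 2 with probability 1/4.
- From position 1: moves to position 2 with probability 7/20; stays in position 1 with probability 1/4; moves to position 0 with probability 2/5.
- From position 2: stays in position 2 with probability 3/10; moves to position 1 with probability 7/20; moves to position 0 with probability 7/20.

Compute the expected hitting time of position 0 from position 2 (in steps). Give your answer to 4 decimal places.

2.7329

Let t(s) be the expected number of steps to first reach position 0 from state s, with t(position 0) = 0. Conditioning on the first step:
t(position 1) = 1 + 0.25·t(position 1) + 0.35·t(position 2)
t(position 2) = 1 + 0.35·t(position 1) + 0.3·t(position 2)
Solving: t(position 1) = 2.6087, t(position 2) = 2.7329.
Expected steps from position 2 to position 0: 2.7329.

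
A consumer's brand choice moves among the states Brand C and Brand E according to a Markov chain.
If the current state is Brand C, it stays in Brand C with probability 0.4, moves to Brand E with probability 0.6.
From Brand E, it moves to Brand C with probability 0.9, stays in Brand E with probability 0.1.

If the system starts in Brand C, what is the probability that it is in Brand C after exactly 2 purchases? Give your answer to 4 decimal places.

0.7000

Sum over the intermediate state after 1 purchase:
P = P(Brand C→Brand C)·P(Brand C→Brand C) + P(Brand C→Brand E)·P(Brand E→Brand C)
  = 0.4×0.4 + 0.6×0.9
  = 0.1600 + 0.5400 = 0.7000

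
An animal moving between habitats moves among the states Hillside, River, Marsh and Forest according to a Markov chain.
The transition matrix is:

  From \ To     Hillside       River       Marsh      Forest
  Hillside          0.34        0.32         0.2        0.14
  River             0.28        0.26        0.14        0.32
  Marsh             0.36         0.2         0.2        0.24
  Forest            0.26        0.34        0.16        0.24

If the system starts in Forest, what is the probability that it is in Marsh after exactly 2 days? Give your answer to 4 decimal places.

Propagate the distribution vector 2 days from Forest.
After 0 days: (0.0000, 0.0000, 0.0000, 1.0000)
After 1 day: (0.2600, 0.3400, 0.1600, 0.2400)
After 2 days: (0.3036, 0.2852, 0.1700, 0.2412)
P(in Marsh after 2 days) = 0.1700

0.1700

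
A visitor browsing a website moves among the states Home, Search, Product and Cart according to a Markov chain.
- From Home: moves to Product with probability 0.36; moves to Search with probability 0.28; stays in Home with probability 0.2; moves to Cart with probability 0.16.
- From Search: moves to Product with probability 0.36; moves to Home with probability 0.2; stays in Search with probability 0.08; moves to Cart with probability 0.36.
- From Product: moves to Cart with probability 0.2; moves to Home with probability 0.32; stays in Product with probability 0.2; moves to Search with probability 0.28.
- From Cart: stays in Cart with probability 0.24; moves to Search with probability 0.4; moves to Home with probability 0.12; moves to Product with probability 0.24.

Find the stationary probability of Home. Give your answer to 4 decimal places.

Let the stationary distribution be π with π = πP and π_1 + π_2 + π_3 + π_4 = 1.
π_1 = 0.2·π_1 + 0.2·π_2 + 0.32·π_3 + 0.12·π_4
π_2 = 0.28·π_1 + 0.08·π_2 + 0.28·π_3 + 0.4·π_4
π_3 = 0.36·π_1 + 0.36·π_2 + 0.2·π_3 + 0.24·π_4
Solving with the normalization constraint gives π = (0.2148, 0.2576, 0.2853, 0.2423).
So the stationary probability of Home is 0.2148.

0.2148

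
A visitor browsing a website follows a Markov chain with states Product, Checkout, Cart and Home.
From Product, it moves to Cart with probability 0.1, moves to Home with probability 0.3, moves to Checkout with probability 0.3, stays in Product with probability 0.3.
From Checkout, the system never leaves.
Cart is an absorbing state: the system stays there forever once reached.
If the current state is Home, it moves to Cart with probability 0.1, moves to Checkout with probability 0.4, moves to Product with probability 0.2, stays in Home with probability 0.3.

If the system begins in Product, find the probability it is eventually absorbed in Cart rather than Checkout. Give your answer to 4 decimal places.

Let h(s) be the probability of absorption at Cart starting from transient state s. Then h(Cart) = 1 and h(Checkout) = 0. By first-step analysis:
h(Product) = 0.3·h(Product) + 0.3·0 + 0.1·1 + 0.3·h(Home)
h(Home) = 0.2·h(Product) + 0.4·0 + 0.1·1 + 0.3·h(Home)
Solving: h(Product) = 0.2326, h(Home) = 0.2093.
Starting from Product, the probability is 0.2326.

0.2326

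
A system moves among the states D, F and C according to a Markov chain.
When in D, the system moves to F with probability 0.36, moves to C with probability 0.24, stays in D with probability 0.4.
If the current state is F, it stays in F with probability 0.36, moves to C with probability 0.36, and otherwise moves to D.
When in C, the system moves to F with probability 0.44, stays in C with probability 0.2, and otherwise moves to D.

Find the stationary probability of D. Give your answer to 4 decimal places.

0.3432

Let the stationary distribution be π with π = πP and π_1 + π_2 + π_3 = 1.
π_1 = 0.4·π_1 + 0.28·π_2 + 0.36·π_3
π_2 = 0.36·π_1 + 0.36·π_2 + 0.44·π_3
Solving with the normalization constraint gives π = (0.3432, 0.3820, 0.2748).
So the stationary probability of D is 0.3432.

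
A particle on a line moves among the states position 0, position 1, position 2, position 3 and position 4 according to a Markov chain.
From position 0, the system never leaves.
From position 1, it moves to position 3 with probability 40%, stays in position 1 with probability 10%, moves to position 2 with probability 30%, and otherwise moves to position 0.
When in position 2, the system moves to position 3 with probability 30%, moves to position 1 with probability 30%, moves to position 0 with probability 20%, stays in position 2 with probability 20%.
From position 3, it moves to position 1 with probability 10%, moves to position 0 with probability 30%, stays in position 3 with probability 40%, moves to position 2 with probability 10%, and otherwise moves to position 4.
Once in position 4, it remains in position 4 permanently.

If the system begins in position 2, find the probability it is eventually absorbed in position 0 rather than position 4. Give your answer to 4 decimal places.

0.8691

Let h(s) be the probability of absorption at position 0 starting from transient state s. Then h(position 0) = 1 and h(position 4) = 0. By first-step analysis:
h(position 1) = 0.2·1 + 0.1·h(position 1) + 0.3·h(position 2) + 0.4·h(position 3)
h(position 2) = 0.2·1 + 0.3·h(position 1) + 0.2·h(position 2) + 0.3·h(position 3)
h(position 3) = 0.3·1 + 0.1·h(position 1) + 0.1·h(position 2) + 0.4·h(position 3) + 0.1·0
Solving: h(position 1) = 0.8624, h(position 2) = 0.8691, h(position 3) = 0.7886.
Starting from position 2, the probability is 0.8691.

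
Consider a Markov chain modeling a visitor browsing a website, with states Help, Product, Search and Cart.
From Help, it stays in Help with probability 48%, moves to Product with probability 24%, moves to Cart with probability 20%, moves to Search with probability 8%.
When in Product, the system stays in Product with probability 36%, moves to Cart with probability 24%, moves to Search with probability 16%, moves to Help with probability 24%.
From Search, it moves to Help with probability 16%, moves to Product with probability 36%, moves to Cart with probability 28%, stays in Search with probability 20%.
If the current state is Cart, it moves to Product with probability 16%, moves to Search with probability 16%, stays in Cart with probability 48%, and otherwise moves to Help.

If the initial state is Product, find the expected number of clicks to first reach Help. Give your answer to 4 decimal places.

Let t(s) be the expected number of clicks to first reach Help from state s, with t(Help) = 0. Conditioning on the first click:
t(Product) = 1 + 0.36·t(Product) + 0.16·t(Search) + 0.24·t(Cart)
t(Search) = 1 + 0.36·t(Product) + 0.2·t(Search) + 0.28·t(Cart)
t(Cart) = 1 + 0.16·t(Product) + 0.16·t(Search) + 0.48·t(Cart)
Solving: t(Product) = 4.6798, t(Search) = 5.0800, t(Cart) = 4.9261.
Expected clicks from Product to Help: 4.6798.

4.6798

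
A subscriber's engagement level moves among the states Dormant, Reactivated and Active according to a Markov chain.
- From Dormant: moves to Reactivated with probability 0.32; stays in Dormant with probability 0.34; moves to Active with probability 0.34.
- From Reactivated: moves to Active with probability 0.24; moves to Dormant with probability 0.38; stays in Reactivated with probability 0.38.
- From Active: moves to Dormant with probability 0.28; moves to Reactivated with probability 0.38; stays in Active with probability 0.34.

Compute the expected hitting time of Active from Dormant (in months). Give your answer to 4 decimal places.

3.2684

Let t(s) be the expected number of months to first reach Active from state s, with t(Active) = 0. Conditioning on the first month:
t(Dormant) = 1 + 0.34·t(Dormant) + 0.32·t(Reactivated)
t(Reactivated) = 1 + 0.38·t(Dormant) + 0.38·t(Reactivated)
Solving: t(Dormant) = 3.2684, t(Reactivated) = 3.6161.
Expected months from Dormant to Active: 3.2684.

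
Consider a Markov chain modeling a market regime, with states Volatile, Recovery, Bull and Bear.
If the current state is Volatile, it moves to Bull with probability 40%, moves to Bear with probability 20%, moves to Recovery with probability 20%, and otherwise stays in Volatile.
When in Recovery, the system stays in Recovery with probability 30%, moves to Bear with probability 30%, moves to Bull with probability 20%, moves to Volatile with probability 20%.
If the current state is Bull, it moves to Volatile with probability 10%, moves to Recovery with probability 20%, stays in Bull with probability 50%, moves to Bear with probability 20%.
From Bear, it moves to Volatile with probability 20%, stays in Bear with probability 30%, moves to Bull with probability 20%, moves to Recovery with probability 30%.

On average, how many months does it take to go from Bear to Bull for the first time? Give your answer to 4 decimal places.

4.1667

Let t(s) be the expected number of months to first reach Bull from state s, with t(Bull) = 0. Conditioning on the first month:
t(Volatile) = 1 + 0.2·t(Volatile) + 0.2·t(Recovery) + 0.2·t(Bear)
t(Recovery) = 1 + 0.2·t(Volatile) + 0.3·t(Recovery) + 0.3·t(Bear)
t(Bear) = 1 + 0.2·t(Volatile) + 0.3·t(Recovery) + 0.3·t(Bear)
Solving: t(Volatile) = 3.3333, t(Recovery) = 4.1667, t(Bear) = 4.1667.
Expected months from Bear to Bull: 4.1667.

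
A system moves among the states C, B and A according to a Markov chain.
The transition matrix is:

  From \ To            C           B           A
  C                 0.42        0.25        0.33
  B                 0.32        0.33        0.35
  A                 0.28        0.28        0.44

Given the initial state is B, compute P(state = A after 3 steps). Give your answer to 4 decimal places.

0.3770

Propagate the distribution vector 3 steps from B.
After 0 steps: (0.0000, 1.0000, 0.0000)
After 1 step: (0.3200, 0.3300, 0.3500)
After 2 steps: (0.3380, 0.2869, 0.3751)
After 3 steps: (0.3388, 0.2842, 0.3770)
P(in A after 3 steps) = 0.3770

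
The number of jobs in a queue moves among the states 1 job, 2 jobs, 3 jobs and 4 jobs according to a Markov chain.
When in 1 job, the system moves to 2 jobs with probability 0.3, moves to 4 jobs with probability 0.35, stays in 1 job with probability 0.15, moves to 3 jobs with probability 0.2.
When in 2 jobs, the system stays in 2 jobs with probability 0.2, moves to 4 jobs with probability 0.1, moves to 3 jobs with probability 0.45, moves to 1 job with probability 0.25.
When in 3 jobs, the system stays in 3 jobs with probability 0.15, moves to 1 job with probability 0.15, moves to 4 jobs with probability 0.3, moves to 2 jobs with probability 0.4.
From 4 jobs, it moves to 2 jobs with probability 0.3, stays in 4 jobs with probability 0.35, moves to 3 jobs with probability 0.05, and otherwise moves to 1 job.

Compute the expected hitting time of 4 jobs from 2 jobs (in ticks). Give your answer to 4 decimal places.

Let t(s) be the expected number of ticks to first reach 4 jobs from state s, with t(4 jobs) = 0. Conditioning on the first tick:
t(1 job) = 1 + 0.15·t(1 job) + 0.3·t(2 jobs) + 0.2·t(3 jobs)
t(2 jobs) = 1 + 0.25·t(1 job) + 0.2·t(2 jobs) + 0.45·t(3 jobs)
t(3 jobs) = 1 + 0.15·t(1 job) + 0.4·t(2 jobs) + 0.15·t(3 jobs)
Solving: t(1 job) = 3.8047, t(2 jobs) = 4.7306, t(3 jobs) = 4.0741.
Expected ticks from 2 jobs to 4 jobs: 4.7306.

4.7306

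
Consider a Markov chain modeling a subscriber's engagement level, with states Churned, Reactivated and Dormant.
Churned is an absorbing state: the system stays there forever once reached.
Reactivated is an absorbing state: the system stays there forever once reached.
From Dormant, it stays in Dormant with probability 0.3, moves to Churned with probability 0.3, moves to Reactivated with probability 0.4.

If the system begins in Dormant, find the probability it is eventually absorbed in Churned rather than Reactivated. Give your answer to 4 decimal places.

Let h(s) be the probability of absorption at Churned starting from transient state s. Then h(Churned) = 1 and h(Reactivated) = 0. By first-step analysis:
h(Dormant) = 0.3·1 + 0.4·0 + 0.3·h(Dormant)
Solving: h(Dormant) = 0.4286.
Starting from Dormant, the probability is 0.4286.

0.4286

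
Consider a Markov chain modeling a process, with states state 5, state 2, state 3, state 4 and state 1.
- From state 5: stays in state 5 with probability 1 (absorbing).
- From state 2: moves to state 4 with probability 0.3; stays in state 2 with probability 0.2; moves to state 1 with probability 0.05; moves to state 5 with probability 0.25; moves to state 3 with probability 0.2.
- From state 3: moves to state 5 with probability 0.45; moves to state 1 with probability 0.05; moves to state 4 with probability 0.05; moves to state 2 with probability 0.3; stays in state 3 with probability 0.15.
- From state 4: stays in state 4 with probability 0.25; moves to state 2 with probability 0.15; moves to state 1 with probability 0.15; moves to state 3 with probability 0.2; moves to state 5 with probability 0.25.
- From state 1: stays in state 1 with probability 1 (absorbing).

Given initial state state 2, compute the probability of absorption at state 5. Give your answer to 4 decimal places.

Let h(s) be the probability of absorption at state 5 starting from transient state s. Then h(state 5) = 1 and h(state 1) = 0. By first-step analysis:
h(state 2) = 0.25·1 + 0.2·h(state 2) + 0.2·h(state 3) + 0.3·h(state 4) + 0.05·0
h(state 3) = 0.45·1 + 0.3·h(state 2) + 0.15·h(state 3) + 0.05·h(state 4) + 0.05·0
h(state 4) = 0.25·1 + 0.15·h(state 2) + 0.2·h(state 3) + 0.25·h(state 4) + 0.15·0
Solving: h(state 2) = 0.7956, h(state 3) = 0.8525, h(state 4) = 0.7198.
Starting from state 2, the probability is 0.7956.

0.7956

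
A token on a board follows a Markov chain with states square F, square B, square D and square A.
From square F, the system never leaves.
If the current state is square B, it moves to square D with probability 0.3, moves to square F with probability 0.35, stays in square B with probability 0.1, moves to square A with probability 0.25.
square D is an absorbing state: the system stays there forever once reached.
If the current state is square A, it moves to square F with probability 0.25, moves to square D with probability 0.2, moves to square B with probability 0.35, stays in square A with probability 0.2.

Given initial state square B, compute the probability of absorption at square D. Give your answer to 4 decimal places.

Let h(s) be the probability of absorption at square D starting from transient state s. Then h(square D) = 1 and h(square F) = 0. By first-step analysis:
h(square B) = 0.35·0 + 0.1·h(square B) + 0.3·1 + 0.25·h(square A)
h(square A) = 0.25·0 + 0.35·h(square B) + 0.2·1 + 0.2·h(square A)
Solving: h(square B) = 0.4585, h(square A) = 0.4506.
Starting from square B, the probability is 0.4585.

0.4585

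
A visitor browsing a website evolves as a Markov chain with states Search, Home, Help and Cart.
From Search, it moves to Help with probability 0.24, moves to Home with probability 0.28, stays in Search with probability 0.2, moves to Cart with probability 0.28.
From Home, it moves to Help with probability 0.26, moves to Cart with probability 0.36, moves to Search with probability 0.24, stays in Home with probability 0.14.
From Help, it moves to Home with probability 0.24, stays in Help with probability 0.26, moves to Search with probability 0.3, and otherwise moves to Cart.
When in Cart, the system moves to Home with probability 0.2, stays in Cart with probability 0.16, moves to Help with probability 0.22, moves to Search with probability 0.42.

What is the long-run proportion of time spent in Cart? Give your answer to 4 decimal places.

0.2482

Let the stationary distribution be π with π = πP and π_1 + π_2 + π_3 + π_4 = 1.
π_1 = 0.2·π_1 + 0.24·π_2 + 0.3·π_3 + 0.42·π_4
π_2 = 0.28·π_1 + 0.14·π_2 + 0.24·π_3 + 0.2·π_4
π_3 = 0.24·π_1 + 0.26·π_2 + 0.26·π_3 + 0.22·π_4
Solving with the normalization constraint gives π = (0.2878, 0.2196, 0.2443, 0.2482).
So the stationary probability of Cart is 0.2482.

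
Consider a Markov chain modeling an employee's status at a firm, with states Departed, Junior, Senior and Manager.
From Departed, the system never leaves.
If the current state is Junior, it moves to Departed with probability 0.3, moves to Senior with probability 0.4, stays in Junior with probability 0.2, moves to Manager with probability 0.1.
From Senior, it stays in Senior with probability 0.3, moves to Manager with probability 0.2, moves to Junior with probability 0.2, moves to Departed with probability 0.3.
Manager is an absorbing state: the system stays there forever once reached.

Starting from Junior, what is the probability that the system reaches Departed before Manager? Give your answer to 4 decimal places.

Let h(s) be the probability of absorption at Departed starting from transient state s. Then h(Departed) = 1 and h(Manager) = 0. By first-step analysis:
h(Junior) = 0.3·1 + 0.2·h(Junior) + 0.4·h(Senior) + 0.1·0
h(Senior) = 0.3·1 + 0.2·h(Junior) + 0.3·h(Senior) + 0.2·0
Solving: h(Junior) = 0.6875, h(Senior) = 0.6250.
Starting from Junior, the probability is 0.6875.

0.6875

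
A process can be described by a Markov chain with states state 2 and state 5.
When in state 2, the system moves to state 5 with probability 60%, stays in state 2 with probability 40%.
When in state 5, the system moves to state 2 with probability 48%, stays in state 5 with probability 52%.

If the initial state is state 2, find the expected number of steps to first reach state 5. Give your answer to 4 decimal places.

1.6667

Let t(s) be the expected number of steps to first reach state 5 from state s, with t(state 5) = 0. Conditioning on the first step:
t(state 2) = 1 + 0.4·t(state 2)
Solving: t(state 2) = 1.6667.
Expected steps from state 2 to state 5: 1.6667.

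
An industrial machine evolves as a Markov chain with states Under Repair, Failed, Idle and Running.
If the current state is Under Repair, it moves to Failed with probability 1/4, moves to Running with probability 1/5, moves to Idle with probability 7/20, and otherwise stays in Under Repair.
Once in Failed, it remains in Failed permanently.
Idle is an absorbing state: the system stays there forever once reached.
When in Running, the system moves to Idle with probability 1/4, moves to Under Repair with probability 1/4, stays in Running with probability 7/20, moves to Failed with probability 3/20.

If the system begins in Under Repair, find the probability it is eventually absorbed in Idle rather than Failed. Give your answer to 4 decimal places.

Let h(s) be the probability of absorption at Idle starting from transient state s. Then h(Idle) = 1 and h(Failed) = 0. By first-step analysis:
h(Under Repair) = 0.2·h(Under Repair) + 0.25·0 + 0.35·1 + 0.2·h(Running)
h(Running) = 0.25·h(Under Repair) + 0.15·0 + 0.25·1 + 0.35·h(Running)
Solving: h(Under Repair) = 0.5904, h(Running) = 0.6117.
Starting from Under Repair, the probability is 0.5904.

0.5904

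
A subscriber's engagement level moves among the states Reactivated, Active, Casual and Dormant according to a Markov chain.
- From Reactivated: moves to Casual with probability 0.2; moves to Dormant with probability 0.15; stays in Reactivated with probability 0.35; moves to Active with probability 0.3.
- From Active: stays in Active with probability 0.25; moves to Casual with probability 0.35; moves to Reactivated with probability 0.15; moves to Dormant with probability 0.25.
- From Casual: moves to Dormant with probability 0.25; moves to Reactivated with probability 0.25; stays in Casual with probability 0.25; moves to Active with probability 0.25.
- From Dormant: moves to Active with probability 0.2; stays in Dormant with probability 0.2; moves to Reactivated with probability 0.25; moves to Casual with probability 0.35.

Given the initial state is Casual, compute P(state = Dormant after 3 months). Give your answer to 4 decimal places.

0.2144

Propagate the distribution vector 3 months from Casual.
After 0 months: (0.0000, 0.0000, 1.0000, 0.0000)
After 1 month: (0.2500, 0.2500, 0.2500, 0.2500)
After 2 months: (0.2500, 0.2500, 0.2875, 0.2125)
After 3 months: (0.2500, 0.2519, 0.2838, 0.2144)
P(in Dormant after 3 months) = 0.2144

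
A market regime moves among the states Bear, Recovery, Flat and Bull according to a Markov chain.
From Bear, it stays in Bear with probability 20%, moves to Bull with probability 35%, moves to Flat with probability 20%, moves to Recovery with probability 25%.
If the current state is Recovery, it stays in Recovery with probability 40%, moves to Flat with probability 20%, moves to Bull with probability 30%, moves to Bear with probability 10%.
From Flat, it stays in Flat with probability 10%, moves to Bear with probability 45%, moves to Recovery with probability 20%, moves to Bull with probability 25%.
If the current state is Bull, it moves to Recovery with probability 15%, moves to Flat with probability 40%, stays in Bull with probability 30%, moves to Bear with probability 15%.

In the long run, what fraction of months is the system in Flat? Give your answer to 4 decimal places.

Let the stationary distribution be π with π = πP and π_1 + π_2 + π_3 + π_4 = 1.
π_1 = 0.2·π_1 + 0.1·π_2 + 0.45·π_3 + 0.15·π_4
π_2 = 0.25·π_1 + 0.4·π_2 + 0.2·π_3 + 0.15·π_4
π_3 = 0.2·π_1 + 0.2·π_2 + 0.1·π_3 + 0.4·π_4
Solving with the normalization constraint gives π = (0.2196, 0.2450, 0.2362, 0.2992).
So the stationary probability of Flat is 0.2362.

0.2362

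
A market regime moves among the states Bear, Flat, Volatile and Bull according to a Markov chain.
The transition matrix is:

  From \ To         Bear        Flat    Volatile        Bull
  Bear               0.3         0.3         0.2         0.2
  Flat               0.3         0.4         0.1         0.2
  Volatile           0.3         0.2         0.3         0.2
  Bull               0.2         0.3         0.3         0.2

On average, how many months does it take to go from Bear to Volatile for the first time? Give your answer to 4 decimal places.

Let t(s) be the expected number of months to first reach Volatile from state s, with t(Volatile) = 0. Conditioning on the first month:
t(Bear) = 1 + 0.3·t(Bear) + 0.3·t(Flat) + 0.2·t(Bull)
t(Flat) = 1 + 0.3·t(Bear) + 0.4·t(Flat) + 0.2·t(Bull)
t(Bull) = 1 + 0.2·t(Bear) + 0.3·t(Flat) + 0.2·t(Bull)
Solving: t(Bear) = 5.3571, t(Flat) = 5.9524, t(Bull) = 4.8214.
Expected months from Bear to Volatile: 5.3571.

5.3571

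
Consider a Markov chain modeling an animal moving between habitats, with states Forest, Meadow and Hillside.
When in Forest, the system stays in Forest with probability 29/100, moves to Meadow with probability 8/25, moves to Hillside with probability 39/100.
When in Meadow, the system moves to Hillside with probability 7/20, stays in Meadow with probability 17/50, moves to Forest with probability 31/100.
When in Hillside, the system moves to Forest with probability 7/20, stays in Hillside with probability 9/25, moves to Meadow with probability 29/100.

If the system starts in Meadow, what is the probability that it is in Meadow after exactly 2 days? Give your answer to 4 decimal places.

Sum over the intermediate state after 1 day:
P = P(Meadow→Forest)·P(Forest→Meadow) + P(Meadow→Meadow)·P(Meadow→Meadow) + P(Meadow→Hillside)·P(Hillside→Meadow)
  = 0.31×0.32 + 0.34×0.34 + 0.35×0.29
  = 0.0992 + 0.1156 + 0.1015 = 0.3163

0.3163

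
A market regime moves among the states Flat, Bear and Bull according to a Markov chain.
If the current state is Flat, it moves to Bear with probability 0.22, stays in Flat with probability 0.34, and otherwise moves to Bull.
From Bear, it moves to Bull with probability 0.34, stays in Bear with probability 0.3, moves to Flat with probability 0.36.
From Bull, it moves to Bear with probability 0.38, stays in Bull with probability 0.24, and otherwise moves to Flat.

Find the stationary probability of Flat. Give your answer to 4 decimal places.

0.3596

Let the stationary distribution be π with π = πP and π_1 + π_2 + π_3 = 1.
π_1 = 0.34·π_1 + 0.36·π_2 + 0.38·π_3
π_2 = 0.22·π_1 + 0.3·π_2 + 0.38·π_3
Solving with the normalization constraint gives π = (0.3596, 0.2986, 0.3418).
So the stationary probability of Flat is 0.3596.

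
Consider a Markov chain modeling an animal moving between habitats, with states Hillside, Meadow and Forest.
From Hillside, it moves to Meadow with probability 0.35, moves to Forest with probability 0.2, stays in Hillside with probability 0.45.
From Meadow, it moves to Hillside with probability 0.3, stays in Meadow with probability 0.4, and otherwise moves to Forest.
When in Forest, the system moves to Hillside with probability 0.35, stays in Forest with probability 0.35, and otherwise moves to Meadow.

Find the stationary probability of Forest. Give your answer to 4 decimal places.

0.2769

Let the stationary distribution be π with π = πP and π_1 + π_2 + π_3 = 1.
π_1 = 0.45·π_1 + 0.3·π_2 + 0.35·π_3
π_2 = 0.35·π_1 + 0.4·π_2 + 0.3·π_3
Solving with the normalization constraint gives π = (0.3692, 0.3538, 0.2769).
So the stationary probability of Forest is 0.2769.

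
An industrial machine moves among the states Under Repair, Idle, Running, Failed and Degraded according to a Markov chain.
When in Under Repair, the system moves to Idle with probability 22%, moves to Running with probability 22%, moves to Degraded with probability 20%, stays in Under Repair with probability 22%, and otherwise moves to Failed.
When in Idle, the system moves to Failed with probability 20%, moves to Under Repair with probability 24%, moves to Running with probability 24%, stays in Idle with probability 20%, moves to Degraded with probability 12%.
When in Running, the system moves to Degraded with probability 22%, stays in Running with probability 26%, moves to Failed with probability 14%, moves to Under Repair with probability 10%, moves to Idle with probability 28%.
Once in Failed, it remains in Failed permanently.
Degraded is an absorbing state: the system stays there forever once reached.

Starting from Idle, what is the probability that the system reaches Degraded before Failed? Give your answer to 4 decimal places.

Let h(s) be the probability of absorption at Degraded starting from transient state s. Then h(Degraded) = 1 and h(Failed) = 0. By first-step analysis:
h(Under Repair) = 0.22·h(Under Repair) + 0.22·h(Idle) + 0.22·h(Running) + 0.14·0 + 0.2·1
h(Idle) = 0.24·h(Under Repair) + 0.2·h(Idle) + 0.24·h(Running) + 0.2·0 + 0.12·1
h(Running) = 0.1·h(Under Repair) + 0.28·h(Idle) + 0.26·h(Running) + 0.14·0 + 0.22·1
Solving: h(Under Repair) = 0.5479, h(Idle) = 0.4803, h(Running) = 0.5531.
Starting from Idle, the probability is 0.4803.

0.4803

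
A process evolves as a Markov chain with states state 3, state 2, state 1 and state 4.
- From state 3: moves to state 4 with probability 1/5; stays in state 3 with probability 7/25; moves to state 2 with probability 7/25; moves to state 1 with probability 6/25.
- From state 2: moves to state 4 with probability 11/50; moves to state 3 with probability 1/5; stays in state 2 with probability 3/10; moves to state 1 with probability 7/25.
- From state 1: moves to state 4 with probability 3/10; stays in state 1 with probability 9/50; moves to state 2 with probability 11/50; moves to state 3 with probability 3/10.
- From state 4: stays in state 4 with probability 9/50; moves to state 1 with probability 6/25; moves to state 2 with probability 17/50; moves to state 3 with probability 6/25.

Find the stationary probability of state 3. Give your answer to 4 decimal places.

Let the stationary distribution be π with π = πP and π_1 + π_2 + π_3 + π_4 = 1.
π_1 = 0.28·π_1 + 0.2·π_2 + 0.3·π_3 + 0.24·π_4
π_2 = 0.28·π_1 + 0.3·π_2 + 0.22·π_3 + 0.34·π_4
π_3 = 0.24·π_1 + 0.28·π_2 + 0.18·π_3 + 0.24·π_4
Solving with the normalization constraint gives π = (0.2529, 0.2850, 0.2372, 0.2249).
So the stationary probability of state 3 is 0.2529.

0.2529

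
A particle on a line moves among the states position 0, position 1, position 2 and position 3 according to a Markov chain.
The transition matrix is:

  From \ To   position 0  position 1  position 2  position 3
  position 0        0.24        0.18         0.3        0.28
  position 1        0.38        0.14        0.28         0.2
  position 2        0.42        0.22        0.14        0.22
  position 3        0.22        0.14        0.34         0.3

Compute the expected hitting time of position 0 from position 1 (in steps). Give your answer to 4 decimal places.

Let t(s) be the expected number of steps to first reach position 0 from state s, with t(position 0) = 0. Conditioning on the first step:
t(position 1) = 1 + 0.14·t(position 1) + 0.28·t(position 2) + 0.2·t(position 3)
t(position 2) = 1 + 0.22·t(position 1) + 0.14·t(position 2) + 0.22·t(position 3)
t(position 3) = 1 + 0.14·t(position 1) + 0.34·t(position 2) + 0.3·t(position 3)
Solving: t(position 1) = 2.8262, t(position 2) = 2.7357, t(position 3) = 3.3226.
Expected steps from position 1 to position 0: 2.8262.

2.8262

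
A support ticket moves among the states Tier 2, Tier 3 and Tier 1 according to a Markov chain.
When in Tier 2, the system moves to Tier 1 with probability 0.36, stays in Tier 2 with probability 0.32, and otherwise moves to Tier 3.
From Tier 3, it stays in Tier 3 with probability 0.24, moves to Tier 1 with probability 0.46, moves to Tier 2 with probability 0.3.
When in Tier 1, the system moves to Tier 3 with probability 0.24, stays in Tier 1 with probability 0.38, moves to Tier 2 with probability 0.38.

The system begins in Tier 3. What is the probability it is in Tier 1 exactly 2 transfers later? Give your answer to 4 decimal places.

0.3932

Sum over the intermediate state after 1 transfer:
P = P(Tier 3→Tier 2)·P(Tier 2→Tier 1) + P(Tier 3→Tier 3)·P(Tier 3→Tier 1) + P(Tier 3→Tier 1)·P(Tier 1→Tier 1)
  = 0.3×0.36 + 0.24×0.46 + 0.46×0.38
  = 0.1080 + 0.1104 + 0.1748 = 0.3932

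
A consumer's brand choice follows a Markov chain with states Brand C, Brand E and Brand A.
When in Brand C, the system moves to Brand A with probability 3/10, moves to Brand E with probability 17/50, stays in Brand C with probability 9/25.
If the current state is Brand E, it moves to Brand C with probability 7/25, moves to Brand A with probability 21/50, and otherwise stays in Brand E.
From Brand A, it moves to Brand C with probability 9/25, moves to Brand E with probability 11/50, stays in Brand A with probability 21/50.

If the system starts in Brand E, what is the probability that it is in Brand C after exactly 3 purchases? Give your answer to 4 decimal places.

Propagate the distribution vector 3 purchases from Brand E.
After 0 purchases: (0.0000, 1.0000, 0.0000)
After 1 purchase: (0.2800, 0.3000, 0.4200)
After 2 purchases: (0.3360, 0.2776, 0.3864)
After 3 purchases: (0.3378, 0.2825, 0.3797)
P(in Brand C after 3 purchases) = 0.3378

0.3378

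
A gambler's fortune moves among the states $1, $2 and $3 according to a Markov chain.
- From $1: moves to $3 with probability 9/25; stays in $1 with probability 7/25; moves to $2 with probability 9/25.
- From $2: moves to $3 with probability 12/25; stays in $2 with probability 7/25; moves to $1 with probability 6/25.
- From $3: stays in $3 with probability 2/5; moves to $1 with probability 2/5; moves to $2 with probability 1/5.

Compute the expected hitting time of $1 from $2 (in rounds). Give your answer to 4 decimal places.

3.2143

Let t(s) be the expected number of rounds to first reach $1 from state s, with t($1) = 0. Conditioning on the first round:
t($2) = 1 + 0.28·t($2) + 0.48·t($3)
t($3) = 1 + 0.2·t($2) + 0.4·t($3)
Solving: t($2) = 3.2143, t($3) = 2.7381.
Expected rounds from $2 to $1: 3.2143.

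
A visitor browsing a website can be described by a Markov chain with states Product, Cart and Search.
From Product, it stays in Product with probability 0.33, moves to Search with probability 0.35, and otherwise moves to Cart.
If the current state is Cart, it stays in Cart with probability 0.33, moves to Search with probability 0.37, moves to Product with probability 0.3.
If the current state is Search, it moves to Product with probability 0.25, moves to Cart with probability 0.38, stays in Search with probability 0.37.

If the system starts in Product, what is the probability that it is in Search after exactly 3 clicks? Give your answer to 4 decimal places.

Propagate the distribution vector 3 clicks from Product.
After 0 clicks: (1.0000, 0.0000, 0.0000)
After 1 click: (0.3300, 0.3200, 0.3500)
After 2 clicks: (0.2924, 0.3442, 0.3634)
After 3 clicks: (0.2906, 0.3452, 0.3642)
P(in Search after 3 clicks) = 0.3642

0.3642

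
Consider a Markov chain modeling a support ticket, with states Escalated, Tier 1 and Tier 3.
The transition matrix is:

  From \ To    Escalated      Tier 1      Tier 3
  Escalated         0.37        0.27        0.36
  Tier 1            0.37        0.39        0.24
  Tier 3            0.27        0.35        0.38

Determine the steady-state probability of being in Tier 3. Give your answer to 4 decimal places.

Let the stationary distribution be π with π = πP and π_1 + π_2 + π_3 = 1.
π_1 = 0.37·π_1 + 0.37·π_2 + 0.27·π_3
π_2 = 0.27·π_1 + 0.39·π_2 + 0.35·π_3
Solving with the normalization constraint gives π = (0.3374, 0.3365, 0.3261).
So the stationary probability of Tier 3 is 0.3261.

0.3261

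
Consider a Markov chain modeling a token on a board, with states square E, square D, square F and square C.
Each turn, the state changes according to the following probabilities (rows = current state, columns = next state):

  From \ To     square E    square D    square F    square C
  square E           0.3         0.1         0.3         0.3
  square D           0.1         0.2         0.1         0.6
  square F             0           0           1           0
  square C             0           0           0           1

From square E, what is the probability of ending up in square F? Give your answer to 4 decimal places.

Let h(s) be the probability of absorption at square F starting from transient state s. Then h(square F) = 1 and h(square C) = 0. By first-step analysis:
h(square E) = 0.3·h(square E) + 0.1·h(square D) + 0.3·1 + 0.3·0
h(square D) = 0.1·h(square E) + 0.2·h(square D) + 0.1·1 + 0.6·0
Solving: h(square E) = 0.4545, h(square D) = 0.1818.
Starting from square E, the probability is 0.4545.

0.4545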